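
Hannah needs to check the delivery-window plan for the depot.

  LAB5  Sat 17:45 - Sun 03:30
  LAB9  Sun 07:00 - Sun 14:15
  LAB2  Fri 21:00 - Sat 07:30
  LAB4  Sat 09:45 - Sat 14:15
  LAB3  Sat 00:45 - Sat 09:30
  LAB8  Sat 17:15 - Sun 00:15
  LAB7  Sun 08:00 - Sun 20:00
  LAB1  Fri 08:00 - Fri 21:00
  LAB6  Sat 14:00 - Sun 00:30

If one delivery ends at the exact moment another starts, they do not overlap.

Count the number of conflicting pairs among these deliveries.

Sorted by start: LAB1, LAB2, LAB3, LAB4, LAB6, LAB8, LAB5, LAB9, LAB7.
LAB2 starts exactly when LAB1 ends (back-to-back, no overlap); LAB1 is clear from here.
LAB3 starts before LAB2 ends → LAB2 and LAB3 overlap.
LAB4 starts after LAB2 ends; LAB2 is clear from here.
LAB4 starts after LAB3 ends; LAB3 is clear from here.
LAB6 starts before LAB4 ends → LAB4 and LAB6 overlap.
LAB8 starts after LAB4 ends; LAB4 is clear from here.
LAB8 starts before LAB6 ends → LAB6 and LAB8 overlap.
LAB5 starts before LAB6 ends → LAB6 and LAB5 overlap.
LAB9 starts after LAB6 ends; LAB6 is clear from here.
LAB5 starts before LAB8 ends → LAB8 and LAB5 overlap.
LAB9 starts after LAB8 ends; LAB8 is clear from here.
LAB9 starts after LAB5 ends; LAB5 is clear from here.
LAB7 starts before LAB9 ends → LAB9 and LAB7 overlap.
Overlapping pairs: LAB2 & LAB3, LAB4 & LAB6, LAB5 & LAB6, LAB5 & LAB8, LAB6 & LAB8, LAB7 & LAB9 — 6 in total.

6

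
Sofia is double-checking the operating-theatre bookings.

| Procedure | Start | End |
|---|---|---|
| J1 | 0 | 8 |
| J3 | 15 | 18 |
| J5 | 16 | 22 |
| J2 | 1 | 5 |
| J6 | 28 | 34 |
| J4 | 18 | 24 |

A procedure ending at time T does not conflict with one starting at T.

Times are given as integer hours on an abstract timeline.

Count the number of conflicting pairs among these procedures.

Two intervals overlap when each starts before the other ends.
Sorted by start: J1, J2, J3, J5, J4, J6.
J2 starts before J1 ends → J1 and J2 overlap.
J3 starts after J1 ends, so nothing later overlaps J1 either.
J3 starts after J2 ends, so nothing later overlaps J2 either.
J5 starts before J3 ends → J3 and J5 overlap.
J4 starts exactly when J3 ends (back-to-back, no overlap), so nothing later overlaps J3 either.
J4 starts before J5 ends → J5 and J4 overlap.
J6 starts after J5 ends.
J6 starts after J4 ends.
Overlapping pairs: J1 & J2, J3 & J5, J4 & J5 — 3 in total.

3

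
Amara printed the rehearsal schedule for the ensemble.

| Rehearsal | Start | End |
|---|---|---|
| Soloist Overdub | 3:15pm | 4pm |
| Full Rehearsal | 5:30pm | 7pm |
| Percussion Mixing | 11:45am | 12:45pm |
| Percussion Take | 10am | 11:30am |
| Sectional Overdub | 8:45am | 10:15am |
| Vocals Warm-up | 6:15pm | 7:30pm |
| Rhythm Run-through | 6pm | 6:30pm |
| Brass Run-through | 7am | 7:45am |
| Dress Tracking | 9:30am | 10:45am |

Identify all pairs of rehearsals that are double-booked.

Sorted by start: Brass Run-through, Sectional Overdub, Dress Tracking, Percussion Take, Percussion Mixing, Soloist Overdub, Full Rehearsal, Rhythm Run-through, Vocals Warm-up.
Sectional Overdub starts after Brass Run-through ends, so Brass Run-through has no further overlaps.
Dress Tracking starts before Sectional Overdub ends → Sectional Overdub and Dress Tracking overlap.
Percussion Take starts before Sectional Overdub ends → Sectional Overdub and Percussion Take overlap.
Percussion Mixing starts after Sectional Overdub ends, so Sectional Overdub has no further overlaps.
Percussion Take starts before Dress Tracking ends → Dress Tracking and Percussion Take overlap.
Percussion Mixing starts after Dress Tracking ends, so Dress Tracking has no further overlaps.
Percussion Mixing starts after Percussion Take ends, so Percussion Take has no further overlaps.
Soloist Overdub starts after Percussion Mixing ends, so Percussion Mixing has no further overlaps.
Full Rehearsal starts after Soloist Overdub ends, so Soloist Overdub has no further overlaps.
Rhythm Run-through starts before Full Rehearsal ends → Full Rehearsal and Rhythm Run-through overlap.
Vocals Warm-up starts before Full Rehearsal ends → Full Rehearsal and Vocals Warm-up overlap.
Vocals Warm-up starts before Rhythm Run-through ends → Rhythm Run-through and Vocals Warm-up overlap.

Dress Tracking & Percussion Take, Dress Tracking & Sectional Overdub, Full Rehearsal & Rhythm Run-through, Full Rehearsal & Vocals Warm-up, Percussion Take & Sectional Overdub, Rhythm Run-through & Vocals Warm-up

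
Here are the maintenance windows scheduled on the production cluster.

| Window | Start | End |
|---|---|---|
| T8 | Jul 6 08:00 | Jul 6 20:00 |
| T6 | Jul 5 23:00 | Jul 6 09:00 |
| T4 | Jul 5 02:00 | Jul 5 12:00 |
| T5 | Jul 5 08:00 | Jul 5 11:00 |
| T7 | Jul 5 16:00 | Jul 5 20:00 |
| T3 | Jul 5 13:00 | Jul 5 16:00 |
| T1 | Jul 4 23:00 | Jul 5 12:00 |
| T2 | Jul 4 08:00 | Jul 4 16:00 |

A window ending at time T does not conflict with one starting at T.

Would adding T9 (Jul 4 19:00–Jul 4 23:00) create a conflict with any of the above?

No — it doesn't clash with anything

T2: ends Jul 4 16:00 at or before T9 starts Jul 4 19:00 → clear.
T1: starts Jul 4 23:00 at or after T9 ends Jul 4 23:00 → clear.
T4: starts Jul 5 02:00 at or after T9 ends Jul 4 23:00 → clear.
T5: starts Jul 5 08:00 at or after T9 ends Jul 4 23:00 → clear.
T3: starts Jul 5 13:00 at or after T9 ends Jul 4 23:00 → clear.
T7: starts Jul 5 16:00 at or after T9 ends Jul 4 23:00 → clear.
T6: starts Jul 5 23:00 at or after T9 ends Jul 4 23:00 → clear.
T8: starts Jul 6 08:00 at or after T9 ends Jul 4 23:00 → clear.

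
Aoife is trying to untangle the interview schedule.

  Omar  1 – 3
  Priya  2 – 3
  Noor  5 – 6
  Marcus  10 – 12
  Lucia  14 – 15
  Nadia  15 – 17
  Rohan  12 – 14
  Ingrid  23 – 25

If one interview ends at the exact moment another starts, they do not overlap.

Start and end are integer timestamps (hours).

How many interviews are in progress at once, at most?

Walk through starts and ends in time order (an end at T is processed before a start at T):
1 start Omar → 1
2 start Priya → 2
3 end Omar → 1
3 end Priya → 0
5 start Noor → 1
6 end Noor → 0
10 start Marcus → 1
12 end Marcus → 0
12 start Rohan → 1
14 end Rohan → 0
14 start Lucia → 1
15 end Lucia → 0
15 start Nadia → 1
17 end Nadia → 0
23 start Ingrid → 1
25 end Ingrid → 0
Peak is 2, at 2 (Omar, Priya).

2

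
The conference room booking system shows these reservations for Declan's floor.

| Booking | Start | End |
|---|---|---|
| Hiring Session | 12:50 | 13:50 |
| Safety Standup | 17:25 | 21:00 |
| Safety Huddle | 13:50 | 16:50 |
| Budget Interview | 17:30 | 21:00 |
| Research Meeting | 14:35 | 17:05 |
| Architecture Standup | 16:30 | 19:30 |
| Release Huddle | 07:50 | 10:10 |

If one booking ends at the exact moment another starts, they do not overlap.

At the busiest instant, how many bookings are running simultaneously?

Walk through starts and ends in time order (an end at T is processed before a start at T):
07:50 start Release Huddle → 1
10:10 end Release Huddle → 0
12:50 start Hiring Session → 1
13:50 end Hiring Session → 0
13:50 start Safety Huddle → 1
14:35 start Research Meeting → 2
16:30 start Architecture Standup → 3
16:50 end Safety Huddle → 2
17:05 end Research Meeting → 1
17:25 start Safety Standup → 2
17:30 start Budget Interview → 3
19:30 end Architecture Standup → 2
21:00 end Budget Interview → 1
21:00 end Safety Standup → 0
Peak is 3, at 16:30 (Architecture Standup, Research Meeting, Safety Huddle).

3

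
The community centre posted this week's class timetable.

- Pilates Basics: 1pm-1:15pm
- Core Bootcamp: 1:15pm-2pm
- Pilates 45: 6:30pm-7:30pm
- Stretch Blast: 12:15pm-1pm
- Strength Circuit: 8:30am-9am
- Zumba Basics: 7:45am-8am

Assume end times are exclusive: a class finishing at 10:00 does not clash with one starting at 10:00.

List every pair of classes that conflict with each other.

Sorted by start: Zumba Basics, Strength Circuit, Stretch Blast, Pilates Basics, Core Bootcamp, Pilates 45.
Strength Circuit starts after Zumba Basics ends, so nothing later overlaps Zumba Basics either.
Stretch Blast starts after Strength Circuit ends, so nothing later overlaps Strength Circuit either.
Pilates Basics starts exactly when Stretch Blast ends (back-to-back, no overlap), so nothing later overlaps Stretch Blast either.
Core Bootcamp starts exactly when Pilates Basics ends (back-to-back, no overlap), so nothing later overlaps Pilates Basics either.
Pilates 45 starts after Core Bootcamp ends.

no conflicts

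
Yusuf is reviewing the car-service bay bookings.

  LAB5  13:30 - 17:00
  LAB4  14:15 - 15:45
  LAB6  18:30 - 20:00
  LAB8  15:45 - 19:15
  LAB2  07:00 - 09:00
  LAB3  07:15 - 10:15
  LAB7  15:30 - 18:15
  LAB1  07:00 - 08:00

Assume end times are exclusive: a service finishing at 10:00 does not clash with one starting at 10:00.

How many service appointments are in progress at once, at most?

3

Walk through starts and ends in time order (an end at T is processed before a start at T):
07:00 start LAB1 → 1
07:00 start LAB2 → 2
07:15 start LAB3 → 3
08:00 end LAB1 → 2
09:00 end LAB2 → 1
10:15 end LAB3 → 0
13:30 start LAB5 → 1
14:15 start LAB4 → 2
15:30 start LAB7 → 3
15:45 end LAB4 → 2
15:45 start LAB8 → 3
17:00 end LAB5 → 2
18:15 end LAB7 → 1
18:30 start LAB6 → 2
19:15 end LAB8 → 1
20:00 end LAB6 → 0
Peak is 3, at 07:15 (LAB1, LAB2, LAB3).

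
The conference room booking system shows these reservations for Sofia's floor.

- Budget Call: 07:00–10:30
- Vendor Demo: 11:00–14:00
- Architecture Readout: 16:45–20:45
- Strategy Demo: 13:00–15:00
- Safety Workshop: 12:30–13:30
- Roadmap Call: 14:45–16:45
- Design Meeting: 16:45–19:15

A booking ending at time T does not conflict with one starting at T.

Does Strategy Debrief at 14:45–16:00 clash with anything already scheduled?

Budget Call: ends 10:30 at or before Strategy Debrief starts 14:45 → clear.
Vendor Demo: ends 14:00 at or before Strategy Debrief starts 14:45 → clear.
Safety Workshop: ends 13:30 at or before Strategy Debrief starts 14:45 → clear.
Strategy Demo: starts 13:00 before Strategy Debrief ends 16:00, and ends 15:00 after Strategy Debrief starts 14:45 → overlap.
Roadmap Call: starts 14:45 before Strategy Debrief ends 16:00, and ends 16:45 after Strategy Debrief starts 14:45 → overlap.
Architecture Readout: starts 16:45 at or after Strategy Debrief ends 16:00 → clear.
Design Meeting: starts 16:45 at or after Strategy Debrief ends 16:00 → clear.
Strategy Debrief overlaps Strategy Demo, Roadmap Call.

Yes — it overlaps Roadmap Call, Strategy Demo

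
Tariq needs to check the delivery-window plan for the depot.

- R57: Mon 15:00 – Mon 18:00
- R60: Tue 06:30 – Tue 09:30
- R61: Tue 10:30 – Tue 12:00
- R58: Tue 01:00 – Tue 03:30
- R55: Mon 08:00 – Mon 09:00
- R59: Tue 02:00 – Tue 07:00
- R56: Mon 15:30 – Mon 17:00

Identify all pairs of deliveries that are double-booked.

R56 & R57, R58 & R59, R59 & R60

Two intervals overlap when each starts before the other ends.
Sorted by start: R55, R57, R56, R58, R59, R60, R61.
R57 starts after R55 ends, so R55 has no further overlaps.
R56 starts before R57 ends → R57 and R56 overlap.
R58 starts after R57 ends, so R57 has no further overlaps.
R58 starts after R56 ends, so R56 has no further overlaps.
R59 starts before R58 ends → R58 and R59 overlap.
R60 starts after R58 ends, so R58 has no further overlaps.
R60 starts before R59 ends → R59 and R60 overlap.
R61 starts after R59 ends.
R61 starts after R60 ends.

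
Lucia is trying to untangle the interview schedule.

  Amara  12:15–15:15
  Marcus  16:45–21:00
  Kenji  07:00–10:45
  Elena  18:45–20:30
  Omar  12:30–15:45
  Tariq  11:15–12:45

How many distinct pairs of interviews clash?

Sorted by start: Kenji, Tariq, Amara, Omar, Marcus, Elena.
Tariq starts after Kenji ends — done with Kenji.
Amara starts before Tariq ends → Tariq and Amara overlap.
Omar starts before Tariq ends → Tariq and Omar overlap.
Marcus starts after Tariq ends — done with Tariq.
Omar starts before Amara ends → Amara and Omar overlap.
Marcus starts after Amara ends — done with Amara.
Marcus starts after Omar ends — done with Omar.
Elena starts before Marcus ends → Marcus and Elena overlap.
Overlapping pairs: Amara & Omar, Amara & Tariq, Elena & Marcus, Omar & Tariq — 4 in total.

4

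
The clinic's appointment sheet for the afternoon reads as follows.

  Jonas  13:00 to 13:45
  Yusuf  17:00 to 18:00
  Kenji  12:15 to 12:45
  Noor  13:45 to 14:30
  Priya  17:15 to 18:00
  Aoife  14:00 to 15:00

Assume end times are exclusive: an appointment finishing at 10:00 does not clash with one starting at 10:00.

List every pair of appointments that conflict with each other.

Check each pair: they overlap iff neither finishes before the other starts.
Sorted by start: Kenji, Jonas, Noor, Aoife, Yusuf, Priya.
Jonas starts after Kenji ends; Kenji is clear from here.
Noor starts exactly when Jonas ends (back-to-back, no overlap); Jonas is clear from here.
Aoife starts before Noor ends → Noor and Aoife overlap.
Yusuf starts after Noor ends; Noor is clear from here.
Yusuf starts after Aoife ends; Aoife is clear from here.
Priya starts before Yusuf ends → Yusuf and Priya overlap.

Aoife & Noor, Priya & Yusuf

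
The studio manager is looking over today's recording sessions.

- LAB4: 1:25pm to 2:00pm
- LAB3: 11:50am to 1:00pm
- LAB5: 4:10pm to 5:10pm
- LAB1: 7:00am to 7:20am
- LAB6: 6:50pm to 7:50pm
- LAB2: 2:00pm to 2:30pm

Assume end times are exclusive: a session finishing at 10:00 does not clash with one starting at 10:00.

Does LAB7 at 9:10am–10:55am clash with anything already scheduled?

No — it doesn't clash with anything

LAB1: ends 7:20am at or before LAB7 starts 9:10am → clear.
LAB3: starts 11:50am at or after LAB7 ends 10:55am → clear.
LAB4: starts 1:25pm at or after LAB7 ends 10:55am → clear.
LAB2: starts 2:00pm at or after LAB7 ends 10:55am → clear.
LAB5: starts 4:10pm at or after LAB7 ends 10:55am → clear.
LAB6: starts 6:50pm at or after LAB7 ends 10:55am → clear.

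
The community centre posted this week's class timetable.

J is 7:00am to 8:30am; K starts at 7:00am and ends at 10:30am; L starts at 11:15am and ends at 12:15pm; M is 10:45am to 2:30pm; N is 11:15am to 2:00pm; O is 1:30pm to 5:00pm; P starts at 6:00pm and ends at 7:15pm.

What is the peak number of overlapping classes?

Sweep the timeline, counting +1 at each start and −1 at each end (ends before starts at a tie):
7:00am start J → 1
7:00am start K → 2
8:30am end J → 1
10:30am end K → 0
10:45am start M → 1
11:15am start L → 2
11:15am start N → 3
12:15pm end L → 2
1:30pm start O → 3
2:00pm end N → 2
2:30pm end M → 1
5:00pm end O → 0
6:00pm start P → 1
7:15pm end P → 0
Peak is 3, at 11:15am (L, M, N).

3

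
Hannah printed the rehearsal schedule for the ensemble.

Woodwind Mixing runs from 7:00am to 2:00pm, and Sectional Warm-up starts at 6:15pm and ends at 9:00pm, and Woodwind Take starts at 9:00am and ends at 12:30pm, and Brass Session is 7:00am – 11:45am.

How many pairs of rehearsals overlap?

Sorted by start: Woodwind Mixing, Brass Session, Woodwind Take, Sectional Warm-up.
Brass Session starts before Woodwind Mixing ends → Woodwind Mixing and Brass Session overlap.
Woodwind Take starts before Woodwind Mixing ends → Woodwind Mixing and Woodwind Take overlap.
Sectional Warm-up starts after Woodwind Mixing ends.
Woodwind Take starts before Brass Session ends → Brass Session and Woodwind Take overlap.
Sectional Warm-up starts after Brass Session ends.
Sectional Warm-up starts after Woodwind Take ends.
Overlapping pairs: Brass Session & Woodwind Mixing, Brass Session & Woodwind Take, Woodwind Mixing & Woodwind Take — 3 in total.

3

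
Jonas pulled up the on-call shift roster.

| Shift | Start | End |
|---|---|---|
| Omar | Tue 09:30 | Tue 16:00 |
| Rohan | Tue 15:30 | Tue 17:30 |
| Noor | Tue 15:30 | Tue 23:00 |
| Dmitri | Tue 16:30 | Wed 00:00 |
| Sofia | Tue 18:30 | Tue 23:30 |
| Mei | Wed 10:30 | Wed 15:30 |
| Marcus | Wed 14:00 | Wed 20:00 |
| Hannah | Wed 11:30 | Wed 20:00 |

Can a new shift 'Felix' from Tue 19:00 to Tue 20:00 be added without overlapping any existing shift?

Omar: ends Tue 16:00 at or before Felix starts Tue 19:00 → clear.
Rohan: ends Tue 17:30 at or before Felix starts Tue 19:00 → clear.
Noor: starts Tue 15:30 before Felix ends Tue 20:00, and ends Tue 23:00 after Felix starts Tue 19:00 → overlap.
Dmitri: starts Tue 16:30 before Felix ends Tue 20:00, and ends Wed 00:00 after Felix starts Tue 19:00 → overlap.
Sofia: starts Tue 18:30 before Felix ends Tue 20:00, and ends Tue 23:30 after Felix starts Tue 19:00 → overlap.
Mei: starts Wed 10:30 at or after Felix ends Tue 20:00 → clear.
Hannah: starts Wed 11:30 at or after Felix ends Tue 20:00 → clear.
Marcus: starts Wed 14:00 at or after Felix ends Tue 20:00 → clear.
Felix overlaps Noor, Dmitri, Sofia.

No — it overlaps Dmitri, Noor, Sofia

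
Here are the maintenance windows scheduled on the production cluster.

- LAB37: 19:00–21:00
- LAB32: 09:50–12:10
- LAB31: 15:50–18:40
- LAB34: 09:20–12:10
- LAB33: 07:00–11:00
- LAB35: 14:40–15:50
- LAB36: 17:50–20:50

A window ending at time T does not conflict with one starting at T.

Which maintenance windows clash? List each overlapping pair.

Sorted by start: LAB33, LAB34, LAB32, LAB35, LAB31, LAB36, LAB37.
LAB34 starts before LAB33 ends → LAB33 and LAB34 overlap.
LAB32 starts before LAB33 ends → LAB33 and LAB32 overlap.
LAB35 starts after LAB33 ends, so nothing later overlaps LAB33 either.
LAB32 starts before LAB34 ends → LAB34 and LAB32 overlap.
LAB35 starts after LAB34 ends, so nothing later overlaps LAB34 either.
LAB35 starts after LAB32 ends, so nothing later overlaps LAB32 either.
LAB31 starts exactly when LAB35 ends (back-to-back, no overlap), so nothing later overlaps LAB35 either.
LAB36 starts before LAB31 ends → LAB31 and LAB36 overlap.
LAB37 starts after LAB31 ends.
LAB37 starts before LAB36 ends → LAB36 and LAB37 overlap.

LAB31 & LAB36, LAB32 & LAB33, LAB32 & LAB34, LAB33 & LAB34, LAB36 & LAB37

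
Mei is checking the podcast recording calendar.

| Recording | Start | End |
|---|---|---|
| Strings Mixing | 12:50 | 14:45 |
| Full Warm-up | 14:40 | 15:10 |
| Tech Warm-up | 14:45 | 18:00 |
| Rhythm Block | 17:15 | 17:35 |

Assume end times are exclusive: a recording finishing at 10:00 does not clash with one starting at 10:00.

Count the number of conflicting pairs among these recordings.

Sorted by start: Strings Mixing, Full Warm-up, Tech Warm-up, Rhythm Block.
Full Warm-up starts before Strings Mixing ends → Strings Mixing and Full Warm-up overlap.
Tech Warm-up starts exactly when Strings Mixing ends (back-to-back, no overlap) — done with Strings Mixing.
Tech Warm-up starts before Full Warm-up ends → Full Warm-up and Tech Warm-up overlap.
Rhythm Block starts after Full Warm-up ends.
Rhythm Block starts before Tech Warm-up ends → Tech Warm-up and Rhythm Block overlap.
Overlapping pairs: Full Warm-up & Strings Mixing, Full Warm-up & Tech Warm-up, Rhythm Block & Tech Warm-up — 3 in total.

3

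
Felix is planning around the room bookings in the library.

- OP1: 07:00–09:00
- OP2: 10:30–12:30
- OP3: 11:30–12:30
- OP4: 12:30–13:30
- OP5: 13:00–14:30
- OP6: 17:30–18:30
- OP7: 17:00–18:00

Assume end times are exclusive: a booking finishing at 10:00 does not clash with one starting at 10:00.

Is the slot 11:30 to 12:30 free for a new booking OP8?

No — it overlaps OP2, OP3

OP1: ends 09:00 at or before OP8 starts 11:30 → clear.
OP2: starts 10:30 before OP8 ends 12:30, and ends 12:30 after OP8 starts 11:30 → overlap.
OP3: starts 11:30 before OP8 ends 12:30, and ends 12:30 after OP8 starts 11:30 → overlap.
OP4: starts 12:30 at or after OP8 ends 12:30 → clear.
OP5: starts 13:00 at or after OP8 ends 12:30 → clear.
OP7: starts 17:00 at or after OP8 ends 12:30 → clear.
OP6: starts 17:30 at or after OP8 ends 12:30 → clear.
OP8 overlaps OP2, OP3.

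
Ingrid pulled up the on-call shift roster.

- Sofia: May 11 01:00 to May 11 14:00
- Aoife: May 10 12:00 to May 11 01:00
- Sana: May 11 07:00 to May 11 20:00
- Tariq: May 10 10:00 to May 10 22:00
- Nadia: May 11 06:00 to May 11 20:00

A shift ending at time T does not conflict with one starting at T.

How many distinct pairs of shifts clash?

4

Check each pair: they overlap iff neither finishes before the other starts.
Sorted by start: Tariq, Aoife, Sofia, Nadia, Sana.
Aoife starts before Tariq ends → Tariq and Aoife overlap.
Sofia starts after Tariq ends, so Tariq has no further overlaps.
Sofia starts exactly when Aoife ends (back-to-back, no overlap), so Aoife has no further overlaps.
Nadia starts before Sofia ends → Sofia and Nadia overlap.
Sana starts before Sofia ends → Sofia and Sana overlap.
Sana starts before Nadia ends → Nadia and Sana overlap.
Overlapping pairs: Aoife & Tariq, Nadia & Sana, Nadia & Sofia, Sana & Sofia — 4 in total.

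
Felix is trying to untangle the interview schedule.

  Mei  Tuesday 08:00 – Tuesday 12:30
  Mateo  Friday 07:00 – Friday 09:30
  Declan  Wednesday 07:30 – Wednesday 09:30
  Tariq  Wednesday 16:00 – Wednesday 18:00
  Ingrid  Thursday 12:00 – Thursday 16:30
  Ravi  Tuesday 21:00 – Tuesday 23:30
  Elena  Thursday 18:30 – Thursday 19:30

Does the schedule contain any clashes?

Sorted by start: Mei, Ravi, Declan, Tariq, Ingrid, Elena, Mateo.
Ravi starts after Mei ends — done with Mei.
Declan starts after Ravi ends — done with Ravi.
Tariq starts after Declan ends — done with Declan.
Ingrid starts after Tariq ends — done with Tariq.
Elena starts after Ingrid ends — done with Ingrid.
Mateo starts after Elena ends.
Every pair is clear; the schedule has no overlaps.

No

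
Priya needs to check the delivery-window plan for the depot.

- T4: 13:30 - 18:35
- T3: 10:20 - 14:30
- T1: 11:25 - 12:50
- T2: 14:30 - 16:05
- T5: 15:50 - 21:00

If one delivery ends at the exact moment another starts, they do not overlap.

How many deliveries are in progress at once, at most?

Sort all start/end points and keep a running count:
10:20 start T3 → 1
11:25 start T1 → 2
12:50 end T1 → 1
13:30 start T4 → 2
14:30 end T3 → 1
14:30 start T2 → 2
15:50 start T5 → 3
16:05 end T2 → 2
18:35 end T4 → 1
21:00 end T5 → 0
Peak is 3, at 15:50 (T2, T4, T5).

3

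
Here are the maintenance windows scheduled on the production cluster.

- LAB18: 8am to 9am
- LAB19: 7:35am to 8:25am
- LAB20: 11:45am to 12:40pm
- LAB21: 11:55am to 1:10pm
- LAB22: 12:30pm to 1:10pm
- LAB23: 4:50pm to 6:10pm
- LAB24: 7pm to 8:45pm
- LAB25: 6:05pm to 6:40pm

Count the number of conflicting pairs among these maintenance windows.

5

Sorted by start: LAB19, LAB18, LAB20, LAB21, LAB22, LAB23, LAB25, LAB24.
LAB18 starts before LAB19 ends → LAB19 and LAB18 overlap.
LAB20 starts after LAB19 ends, so LAB19 has no further overlaps.
LAB20 starts after LAB18 ends, so LAB18 has no further overlaps.
LAB21 starts before LAB20 ends → LAB20 and LAB21 overlap.
LAB22 starts before LAB20 ends → LAB20 and LAB22 overlap.
LAB23 starts after LAB20 ends, so LAB20 has no further overlaps.
LAB22 starts before LAB21 ends → LAB21 and LAB22 overlap.
LAB23 starts after LAB21 ends, so LAB21 has no further overlaps.
LAB23 starts after LAB22 ends, so LAB22 has no further overlaps.
LAB25 starts before LAB23 ends → LAB23 and LAB25 overlap.
LAB24 starts after LAB23 ends.
LAB24 starts after LAB25 ends.
Overlapping pairs: LAB18 & LAB19, LAB20 & LAB21, LAB20 & LAB22, LAB21 & LAB22, LAB23 & LAB25 — 5 in total.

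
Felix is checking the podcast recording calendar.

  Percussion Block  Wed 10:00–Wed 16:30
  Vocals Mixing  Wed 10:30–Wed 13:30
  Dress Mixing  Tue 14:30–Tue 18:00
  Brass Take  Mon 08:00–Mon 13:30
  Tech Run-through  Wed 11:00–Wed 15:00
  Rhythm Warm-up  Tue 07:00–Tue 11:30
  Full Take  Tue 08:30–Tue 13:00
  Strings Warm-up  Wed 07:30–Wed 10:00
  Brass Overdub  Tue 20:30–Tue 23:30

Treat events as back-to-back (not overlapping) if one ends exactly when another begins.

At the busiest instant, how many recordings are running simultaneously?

Sort all start/end points and keep a running count:
Mon 08:00 start Brass Take → 1
Mon 13:30 end Brass Take → 0
Tue 07:00 start Rhythm Warm-up → 1
Tue 08:30 start Full Take → 2
Tue 11:30 end Rhythm Warm-up → 1
Tue 13:00 end Full Take → 0
Tue 14:30 start Dress Mixing → 1
Tue 18:00 end Dress Mixing → 0
Tue 20:30 start Brass Overdub → 1
Tue 23:30 end Brass Overdub → 0
Wed 07:30 start Strings Warm-up → 1
Wed 10:00 end Strings Warm-up → 0
Wed 10:00 start Percussion Block → 1
Wed 10:30 start Vocals Mixing → 2
Wed 11:00 start Tech Run-through → 3
Wed 13:30 end Vocals Mixing → 2
Wed 15:00 end Tech Run-through → 1
Wed 16:30 end Percussion Block → 0
Peak is 3, at Wed 11:00 (Percussion Block, Tech Run-through, Vocals Mixing).

3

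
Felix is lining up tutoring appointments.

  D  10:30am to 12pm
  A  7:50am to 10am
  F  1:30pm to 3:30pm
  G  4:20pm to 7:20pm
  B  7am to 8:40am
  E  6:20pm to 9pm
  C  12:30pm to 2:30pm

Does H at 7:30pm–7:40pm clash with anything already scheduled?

Yes — it overlaps E

B: ends 8:40am at or before H starts 7:30pm → clear.
A: ends 10am at or before H starts 7:30pm → clear.
D: ends 12pm at or before H starts 7:30pm → clear.
C: ends 2:30pm at or before H starts 7:30pm → clear.
F: ends 3:30pm at or before H starts 7:30pm → clear.
G: ends 7:20pm at or before H starts 7:30pm → clear.
E: starts 6:20pm before H ends 7:40pm, and ends 9pm after H starts 7:30pm → overlap.
H overlaps E.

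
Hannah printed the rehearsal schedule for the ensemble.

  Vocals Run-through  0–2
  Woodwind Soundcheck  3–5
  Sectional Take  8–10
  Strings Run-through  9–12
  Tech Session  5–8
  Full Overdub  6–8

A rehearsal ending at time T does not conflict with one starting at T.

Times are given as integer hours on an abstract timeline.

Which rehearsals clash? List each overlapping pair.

Full Overdub & Tech Session, Sectional Take & Strings Run-through

Sorted by start: Vocals Run-through, Woodwind Soundcheck, Tech Session, Full Overdub, Sectional Take, Strings Run-through.
Woodwind Soundcheck starts after Vocals Run-through ends; Vocals Run-through is clear from here.
Tech Session starts exactly when Woodwind Soundcheck ends (back-to-back, no overlap); Woodwind Soundcheck is clear from here.
Full Overdub starts before Tech Session ends → Tech Session and Full Overdub overlap.
Sectional Take starts exactly when Tech Session ends (back-to-back, no overlap); Tech Session is clear from here.
Sectional Take starts exactly when Full Overdub ends (back-to-back, no overlap); Full Overdub is clear from here.
Strings Run-through starts before Sectional Take ends → Sectional Take and Strings Run-through overlap.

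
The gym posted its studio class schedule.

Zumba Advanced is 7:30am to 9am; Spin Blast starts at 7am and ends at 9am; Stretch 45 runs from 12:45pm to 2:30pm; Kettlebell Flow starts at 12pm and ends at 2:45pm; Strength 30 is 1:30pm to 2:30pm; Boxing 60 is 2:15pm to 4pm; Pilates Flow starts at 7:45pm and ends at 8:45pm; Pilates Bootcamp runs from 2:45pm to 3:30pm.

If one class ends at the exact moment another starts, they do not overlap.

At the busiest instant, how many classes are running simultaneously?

Walk through starts and ends in time order (an end at T is processed before a start at T):
7am start Spin Blast → 1
7:30am start Zumba Advanced → 2
9am end Spin Blast → 1
9am end Zumba Advanced → 0
12pm start Kettlebell Flow → 1
12:45pm start Stretch 45 → 2
1:30pm start Strength 30 → 3
2:15pm start Boxing 60 → 4
2:30pm end Strength 30 → 3
2:30pm end Stretch 45 → 2
2:45pm end Kettlebell Flow → 1
2:45pm start Pilates Bootcamp → 2
3:30pm end Pilates Bootcamp → 1
4pm end Boxing 60 → 0
7:45pm start Pilates Flow → 1
8:45pm end Pilates Flow → 0
Peak is 4, at 2:15pm (Boxing 60, Kettlebell Flow, Strength 30, Stretch 45).

4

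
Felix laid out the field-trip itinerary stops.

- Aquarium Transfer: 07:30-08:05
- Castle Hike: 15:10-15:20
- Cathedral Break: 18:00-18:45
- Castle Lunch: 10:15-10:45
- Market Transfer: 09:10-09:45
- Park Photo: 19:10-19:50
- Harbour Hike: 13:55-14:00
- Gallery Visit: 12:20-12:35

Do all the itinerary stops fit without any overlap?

Yes

Sorted by start: Aquarium Transfer, Market Transfer, Castle Lunch, Gallery Visit, Harbour Hike, Castle Hike, Cathedral Break, Park Photo.
Market Transfer starts after Aquarium Transfer ends, so Aquarium Transfer has no further overlaps.
Castle Lunch starts after Market Transfer ends, so Market Transfer has no further overlaps.
Gallery Visit starts after Castle Lunch ends, so Castle Lunch has no further overlaps.
Harbour Hike starts after Gallery Visit ends, so Gallery Visit has no further overlaps.
Castle Hike starts after Harbour Hike ends, so Harbour Hike has no further overlaps.
Cathedral Break starts after Castle Hike ends, so Castle Hike has no further overlaps.
Park Photo starts after Cathedral Break ends.
Every pair is clear; the schedule has no overlaps.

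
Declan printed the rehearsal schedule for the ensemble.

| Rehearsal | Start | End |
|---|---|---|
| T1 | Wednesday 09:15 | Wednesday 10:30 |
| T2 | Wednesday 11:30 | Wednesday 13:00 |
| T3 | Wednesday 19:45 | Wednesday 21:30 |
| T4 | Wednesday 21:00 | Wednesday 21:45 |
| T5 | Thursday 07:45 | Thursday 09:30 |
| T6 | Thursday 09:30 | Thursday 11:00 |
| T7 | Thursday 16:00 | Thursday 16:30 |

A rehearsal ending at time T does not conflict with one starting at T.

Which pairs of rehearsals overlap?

T3 & T4

Sorted by start: T1, T2, T3, T4, T5, T6, T7.
T2 starts after T1 ends, so nothing later overlaps T1 either.
T3 starts after T2 ends, so nothing later overlaps T2 either.
T4 starts before T3 ends → T3 and T4 overlap.
T5 starts after T3 ends, so nothing later overlaps T3 either.
T5 starts after T4 ends, so nothing later overlaps T4 either.
T6 starts exactly when T5 ends (back-to-back, no overlap), so nothing later overlaps T5 either.
T7 starts after T6 ends.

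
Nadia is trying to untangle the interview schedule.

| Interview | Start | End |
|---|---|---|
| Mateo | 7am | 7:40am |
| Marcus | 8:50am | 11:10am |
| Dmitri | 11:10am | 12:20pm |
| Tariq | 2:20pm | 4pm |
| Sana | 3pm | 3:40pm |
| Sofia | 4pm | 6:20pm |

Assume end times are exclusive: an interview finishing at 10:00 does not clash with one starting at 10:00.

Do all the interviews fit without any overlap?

No

Sorted by start: Mateo, Marcus, Dmitri, Tariq, Sana, Sofia.
Marcus starts after Mateo ends, so Mateo has no further overlaps.
Dmitri starts exactly when Marcus ends (back-to-back, no overlap), so Marcus has no further overlaps.
Tariq starts after Dmitri ends, so Dmitri has no further overlaps.
Sana starts before Tariq ends → Tariq and Sana overlap.
That's a conflict, so the schedule is not conflict-free.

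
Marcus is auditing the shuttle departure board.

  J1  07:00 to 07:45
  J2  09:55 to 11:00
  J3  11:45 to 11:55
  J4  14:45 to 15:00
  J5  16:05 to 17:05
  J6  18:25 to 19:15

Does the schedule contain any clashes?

Sorted by start: J1, J2, J3, J4, J5, J6.
J2 starts after J1 ends; J1 is clear from here.
J3 starts after J2 ends; J2 is clear from here.
J4 starts after J3 ends; J3 is clear from here.
J5 starts after J4 ends; J4 is clear from here.
J6 starts after J5 ends.
Every pair is clear; the schedule has no overlaps.

No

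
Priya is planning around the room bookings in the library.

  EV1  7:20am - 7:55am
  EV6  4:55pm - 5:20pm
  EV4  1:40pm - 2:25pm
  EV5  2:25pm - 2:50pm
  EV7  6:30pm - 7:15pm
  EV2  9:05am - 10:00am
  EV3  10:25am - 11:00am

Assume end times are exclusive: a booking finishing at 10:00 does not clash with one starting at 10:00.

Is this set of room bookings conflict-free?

Sorted by start: EV1, EV2, EV3, EV4, EV5, EV6, EV7.
EV2 starts after EV1 ends, so EV1 has no further overlaps.
EV3 starts after EV2 ends, so EV2 has no further overlaps.
EV4 starts after EV3 ends, so EV3 has no further overlaps.
EV5 starts exactly when EV4 ends (back-to-back, no overlap), so EV4 has no further overlaps.
EV6 starts after EV5 ends, so EV5 has no further overlaps.
EV7 starts after EV6 ends.
Every pair is clear; the schedule has no overlaps.

Yes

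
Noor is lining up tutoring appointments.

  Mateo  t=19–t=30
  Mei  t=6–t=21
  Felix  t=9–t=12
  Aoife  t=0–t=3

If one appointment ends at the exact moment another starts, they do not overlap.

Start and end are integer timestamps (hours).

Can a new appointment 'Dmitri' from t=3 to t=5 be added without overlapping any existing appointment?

Aoife: ends t=3 at or before Dmitri starts t=3 → clear.
Mei: starts t=6 at or after Dmitri ends t=5 → clear.
Felix: starts t=9 at or after Dmitri ends t=5 → clear.
Mateo: starts t=19 at or after Dmitri ends t=5 → clear.

Yes — the slot is free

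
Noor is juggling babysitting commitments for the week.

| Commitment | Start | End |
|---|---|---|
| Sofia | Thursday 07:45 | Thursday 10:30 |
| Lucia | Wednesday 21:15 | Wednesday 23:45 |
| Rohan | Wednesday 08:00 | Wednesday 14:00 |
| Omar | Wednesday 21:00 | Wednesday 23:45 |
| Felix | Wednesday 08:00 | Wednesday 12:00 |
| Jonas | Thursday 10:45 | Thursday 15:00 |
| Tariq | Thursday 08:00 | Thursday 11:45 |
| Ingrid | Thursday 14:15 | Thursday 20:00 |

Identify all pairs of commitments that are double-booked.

Check each pair: they overlap iff neither finishes before the other starts.
Sorted by start: Felix, Rohan, Omar, Lucia, Sofia, Tariq, Jonas, Ingrid.
Rohan starts before Felix ends → Felix and Rohan overlap.
Omar starts after Felix ends, so nothing later overlaps Felix either.
Omar starts after Rohan ends, so nothing later overlaps Rohan either.
Lucia starts before Omar ends → Omar and Lucia overlap.
Sofia starts after Omar ends, so nothing later overlaps Omar either.
Sofia starts after Lucia ends, so nothing later overlaps Lucia either.
Tariq starts before Sofia ends → Sofia and Tariq overlap.
Jonas starts after Sofia ends, so nothing later overlaps Sofia either.
Jonas starts before Tariq ends → Tariq and Jonas overlap.
Ingrid starts after Tariq ends.
Ingrid starts before Jonas ends → Jonas and Ingrid overlap.

Felix & Rohan, Ingrid & Jonas, Jonas & Tariq, Lucia & Omar, Sofia & Tariq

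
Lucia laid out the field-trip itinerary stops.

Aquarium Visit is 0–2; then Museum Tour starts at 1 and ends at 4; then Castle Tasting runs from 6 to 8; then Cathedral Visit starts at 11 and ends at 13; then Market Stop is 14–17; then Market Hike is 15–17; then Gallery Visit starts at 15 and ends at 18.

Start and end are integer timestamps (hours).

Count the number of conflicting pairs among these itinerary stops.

Two intervals overlap when each starts before the other ends.
Sorted by start: Aquarium Visit, Museum Tour, Castle Tasting, Cathedral Visit, Market Stop, Market Hike, Gallery Visit.
Museum Tour starts before Aquarium Visit ends → Aquarium Visit and Museum Tour overlap.
Castle Tasting starts after Aquarium Visit ends, so nothing later overlaps Aquarium Visit either.
Castle Tasting starts after Museum Tour ends, so nothing later overlaps Museum Tour either.
Cathedral Visit starts after Castle Tasting ends, so nothing later overlaps Castle Tasting either.
Market Stop starts after Cathedral Visit ends, so nothing later overlaps Cathedral Visit either.
Market Hike starts before Market Stop ends → Market Stop and Market Hike overlap.
Gallery Visit starts before Market Stop ends → Market Stop and Gallery Visit overlap.
Gallery Visit starts before Market Hike ends → Market Hike and Gallery Visit overlap.
Overlapping pairs: Aquarium Visit & Museum Tour, Gallery Visit & Market Hike, Gallery Visit & Market Stop, Market Hike & Market Stop — 4 in total.

4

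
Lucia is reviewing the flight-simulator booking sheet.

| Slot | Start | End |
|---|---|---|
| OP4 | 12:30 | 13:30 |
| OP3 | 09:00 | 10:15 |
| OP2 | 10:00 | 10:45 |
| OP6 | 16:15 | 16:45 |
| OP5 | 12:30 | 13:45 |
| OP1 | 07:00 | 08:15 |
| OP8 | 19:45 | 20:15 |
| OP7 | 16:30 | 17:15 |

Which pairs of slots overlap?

Check each pair: they overlap iff neither finishes before the other starts.
Sorted by start: OP1, OP3, OP2, OP4, OP5, OP6, OP7, OP8.
OP3 starts after OP1 ends, so nothing later overlaps OP1 either.
OP2 starts before OP3 ends → OP3 and OP2 overlap.
OP4 starts after OP3 ends, so nothing later overlaps OP3 either.
OP4 starts after OP2 ends, so nothing later overlaps OP2 either.
OP5 starts before OP4 ends → OP4 and OP5 overlap.
OP6 starts after OP4 ends, so nothing later overlaps OP4 either.
OP6 starts after OP5 ends, so nothing later overlaps OP5 either.
OP7 starts before OP6 ends → OP6 and OP7 overlap.
OP8 starts after OP6 ends.
OP8 starts after OP7 ends.

OP2 & OP3, OP4 & OP5, OP6 & OP7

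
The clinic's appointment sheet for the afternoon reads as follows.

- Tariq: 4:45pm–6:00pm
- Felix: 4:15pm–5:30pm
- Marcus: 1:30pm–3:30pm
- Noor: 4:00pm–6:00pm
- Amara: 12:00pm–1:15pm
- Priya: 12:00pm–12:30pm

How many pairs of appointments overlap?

4

Two intervals overlap when each starts before the other ends.
Sorted by start: Priya, Amara, Marcus, Noor, Felix, Tariq.
Amara starts before Priya ends → Priya and Amara overlap.
Marcus starts after Priya ends — done with Priya.
Marcus starts after Amara ends — done with Amara.
Noor starts after Marcus ends — done with Marcus.
Felix starts before Noor ends → Noor and Felix overlap.
Tariq starts before Noor ends → Noor and Tariq overlap.
Tariq starts before Felix ends → Felix and Tariq overlap.
Overlapping pairs: Amara & Priya, Felix & Noor, Felix & Tariq, Noor & Tariq — 4 in total.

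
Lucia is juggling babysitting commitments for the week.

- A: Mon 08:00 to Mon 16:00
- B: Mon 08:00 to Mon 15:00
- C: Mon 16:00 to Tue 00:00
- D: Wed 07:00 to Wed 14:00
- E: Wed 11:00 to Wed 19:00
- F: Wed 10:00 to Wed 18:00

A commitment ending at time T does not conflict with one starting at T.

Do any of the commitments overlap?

Sorted by start: A, B, C, D, F, E.
B starts before A ends → A and B overlap.
That's a conflict, so the schedule is not conflict-free.

Yes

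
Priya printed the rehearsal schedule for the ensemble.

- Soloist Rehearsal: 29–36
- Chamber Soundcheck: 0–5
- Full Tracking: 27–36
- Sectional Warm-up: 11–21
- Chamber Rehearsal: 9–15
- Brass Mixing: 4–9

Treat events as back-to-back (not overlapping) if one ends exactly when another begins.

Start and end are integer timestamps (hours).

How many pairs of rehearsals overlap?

Two intervals overlap when each starts before the other ends.
Sorted by start: Chamber Soundcheck, Brass Mixing, Chamber Rehearsal, Sectional Warm-up, Full Tracking, Soloist Rehearsal.
Brass Mixing starts before Chamber Soundcheck ends → Chamber Soundcheck and Brass Mixing overlap.
Chamber Rehearsal starts after Chamber Soundcheck ends, so Chamber Soundcheck has no further overlaps.
Chamber Rehearsal starts exactly when Brass Mixing ends (back-to-back, no overlap), so Brass Mixing has no further overlaps.
Sectional Warm-up starts before Chamber Rehearsal ends → Chamber Rehearsal and Sectional Warm-up overlap.
Full Tracking starts after Chamber Rehearsal ends, so Chamber Rehearsal has no further overlaps.
Full Tracking starts after Sectional Warm-up ends, so Sectional Warm-up has no further overlaps.
Soloist Rehearsal starts before Full Tracking ends → Full Tracking and Soloist Rehearsal overlap.
Overlapping pairs: Brass Mixing & Chamber Soundcheck, Chamber Rehearsal & Sectional Warm-up, Full Tracking & Soloist Rehearsal — 3 in total.

3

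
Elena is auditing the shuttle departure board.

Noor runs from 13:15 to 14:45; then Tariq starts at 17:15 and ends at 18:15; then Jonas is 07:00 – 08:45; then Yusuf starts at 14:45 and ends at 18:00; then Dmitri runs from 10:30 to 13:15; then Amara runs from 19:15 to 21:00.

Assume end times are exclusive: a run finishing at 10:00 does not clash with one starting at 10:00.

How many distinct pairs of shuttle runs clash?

1

Two intervals overlap when each starts before the other ends.
Sorted by start: Jonas, Dmitri, Noor, Yusuf, Tariq, Amara.
Dmitri starts after Jonas ends, so Jonas has no further overlaps.
Noor starts exactly when Dmitri ends (back-to-back, no overlap), so Dmitri has no further overlaps.
Yusuf starts exactly when Noor ends (back-to-back, no overlap), so Noor has no further overlaps.
Tariq starts before Yusuf ends → Yusuf and Tariq overlap.
Amara starts after Yusuf ends.
Amara starts after Tariq ends.
Overlapping pairs: Tariq & Yusuf — 1 in total.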